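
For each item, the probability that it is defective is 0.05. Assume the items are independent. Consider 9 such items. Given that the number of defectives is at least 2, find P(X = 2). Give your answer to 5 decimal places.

0.88259

X ~ Binomial(9, 0.05). Want P(X=2 | X≥2) = P(X=2) / P(X≥2).
P(X=2) = C(9,2)·0.05^2·0.95^7 = 0.0628504
P(X≥2) = 1 − 0.6302494 − 0.2985392 = 0.0712114
Ratio = 0.0628504 / 0.0712114 = 0.8825885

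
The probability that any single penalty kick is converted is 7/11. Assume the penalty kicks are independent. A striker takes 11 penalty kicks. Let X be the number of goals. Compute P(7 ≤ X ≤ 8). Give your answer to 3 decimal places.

X ~ Binomial(11, 0.636364); P(7 ≤ X ≤ 8) = Σ C(11,k) p^k (1−p)^(11−k) over k:
  k=7: C(11,7)·0.636364^7·0.363636^4 = 0.24385
  k=8: C(11,8)·0.636364^8·0.363636^3 = 0.21337
Total = 0.45722

0.457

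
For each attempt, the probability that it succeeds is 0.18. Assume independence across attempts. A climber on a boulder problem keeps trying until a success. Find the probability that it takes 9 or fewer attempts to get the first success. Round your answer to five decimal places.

0.83238

Y = number of attempts to the first success; geometric, p = 0.18.
P(Y ≤ 9) = 1 − (1−p)^9 = 1 − 0.1676196 = 0.8323804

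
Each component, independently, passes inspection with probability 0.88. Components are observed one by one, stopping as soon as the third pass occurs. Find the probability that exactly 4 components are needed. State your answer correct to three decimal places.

Y = trial on which the third success occurs; negative binomial, r=3, p=0.88.
P(Y=4) = C(3,2) · p^3 · (1−p)^1
= 3 · 0.68147 · 0.12 = 0.24533

0.245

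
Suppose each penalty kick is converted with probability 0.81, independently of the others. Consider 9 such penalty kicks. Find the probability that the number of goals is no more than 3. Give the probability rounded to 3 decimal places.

X ~ Binomial(9, 0.81); P(X ≤ 3) = Σ C(9,k) p^k (1−p)^(9−k) over k:
  k=0: C(9,0)·0.81^0·0.19^9 = 0.00000
  k=1: C(9,1)·0.81^1·0.19^8 = 0.00001
  k=2: C(9,2)·0.81^2·0.19^7 = 0.00021
  k=3: C(9,3)·0.81^3·0.19^6 = 0.00210
Total = 0.00232

0.002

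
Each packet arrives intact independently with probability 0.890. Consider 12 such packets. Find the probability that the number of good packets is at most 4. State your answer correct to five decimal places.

0.00001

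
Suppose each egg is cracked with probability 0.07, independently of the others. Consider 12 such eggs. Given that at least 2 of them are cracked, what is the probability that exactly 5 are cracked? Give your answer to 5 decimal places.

0.00394

X ~ Binomial(12, 0.07). Want P(X=5 | X≥2) = P(X=5) / P(X≥2).
P(X=5) = C(12,5)·0.07^5·0.93^7 = 0.0008009
P(X≥2) = 1 − 0.4185963 − 0.3780870 = 0.2033167
Ratio = 0.0008009 / 0.2033167 = 0.0039393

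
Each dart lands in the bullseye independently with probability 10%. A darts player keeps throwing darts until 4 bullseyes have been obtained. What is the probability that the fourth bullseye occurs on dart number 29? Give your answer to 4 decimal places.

Y = trial on which the fourth success occurs; negative binomial, r=4, p=0.10.
P(Y=29) = C(28,3) · p^4 · (1−p)^25
= 3276 · 0.0001 · 0.07179 = 0.023518

0.0235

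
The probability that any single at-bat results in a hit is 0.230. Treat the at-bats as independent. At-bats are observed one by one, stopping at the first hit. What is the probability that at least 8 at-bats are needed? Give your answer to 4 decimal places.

Y = number of at-bats to the first success; geometric, p = 0.23.
P(Y > 7) = P(first 7 all fail) = (1−p)^7 = 0.160485

0.1605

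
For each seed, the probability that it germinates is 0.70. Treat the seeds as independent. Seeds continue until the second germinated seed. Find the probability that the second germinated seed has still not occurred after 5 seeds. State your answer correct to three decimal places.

0.031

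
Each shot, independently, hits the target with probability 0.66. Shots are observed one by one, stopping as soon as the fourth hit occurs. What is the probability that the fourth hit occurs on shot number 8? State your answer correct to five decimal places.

0.08875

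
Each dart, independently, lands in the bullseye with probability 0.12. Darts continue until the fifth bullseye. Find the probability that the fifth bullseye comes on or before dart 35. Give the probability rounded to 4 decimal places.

Finishing within 35 darts ⇔ at least 5 successes in the first 35. With X ~ Binomial(35, 0.12), P(Y ≤ 35) = 1 − P(X ≤ 4).
  k=0: C(35,0)·0.12^0·0.88^35 = 0.011400
  k=1: C(35,1)·0.12^1·0.88^34 = 0.054408
  k=2: C(35,2)·0.12^2·0.88^33 = 0.126127
  k=3: C(35,3)·0.12^3·0.88^32 = 0.189190
  k=4: C(35,4)·0.12^4·0.88^31 = 0.206389
1 − 0.587514 = 0.412486

0.4125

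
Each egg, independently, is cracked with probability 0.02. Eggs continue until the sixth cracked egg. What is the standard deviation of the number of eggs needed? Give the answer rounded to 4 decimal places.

Y = total eggs until the sixth success; negative binomial with r=6, p=0.02.
SD(Y) = √[r(1−p)/p²] = √(14700.000000) = 121.243557

121.2436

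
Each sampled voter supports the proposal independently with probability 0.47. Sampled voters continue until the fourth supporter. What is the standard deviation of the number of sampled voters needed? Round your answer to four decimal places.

Y = total sampled voters until the fourth success; negative binomial with r=4, p=0.47.
SD(Y) = √[r(1−p)/p²] = √(9.597103) = 3.097919

3.0979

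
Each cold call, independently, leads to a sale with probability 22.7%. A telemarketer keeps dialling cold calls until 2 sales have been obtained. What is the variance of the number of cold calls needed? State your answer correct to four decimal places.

Y = total cold calls until the second success; negative binomial with r=2, p=0.227.
Var(Y) = r(1−p)/p² = 2·0.773 / 0.227² = 30.002523

30.0025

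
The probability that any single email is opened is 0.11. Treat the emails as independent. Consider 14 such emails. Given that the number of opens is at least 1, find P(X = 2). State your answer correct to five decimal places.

X ~ Binomial(14, 0.11). Want P(X=2 | X≥1) = P(X=2) / P(X≥1).
P(X=2) = C(14,2)·0.11^2·0.89^12 = 0.2719611
P(X≥1) = 1 − 0.1956411 = 0.8043589
Ratio = 0.2719611 / 0.8043589 = 0.3381092

0.33811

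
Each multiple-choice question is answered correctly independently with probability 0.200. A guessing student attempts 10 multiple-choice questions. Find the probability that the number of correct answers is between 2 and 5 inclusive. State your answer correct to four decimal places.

X ~ Binomial(10, 0.20); P(2 ≤ X ≤ 5) = Σ C(10,k) p^k (1−p)^(10−k) over k:
  k=2: C(10,2)·0.20^2·0.80^8 = 0.301990
  k=3: C(10,3)·0.20^3·0.80^7 = 0.201327
  k=4: C(10,4)·0.20^4·0.80^6 = 0.088080
  k=5: C(10,5)·0.20^5·0.80^5 = 0.026424
Total = 0.617821

0.6178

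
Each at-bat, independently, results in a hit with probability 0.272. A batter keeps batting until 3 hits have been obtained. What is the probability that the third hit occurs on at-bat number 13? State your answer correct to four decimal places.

Y = trial on which the third success occurs; negative binomial, r=3, p=0.272.
P(Y=13) = C(12,2) · p^3 · (1−p)^10
= 66 · 0.020124 · 0.041813 = 0.055535

0.0555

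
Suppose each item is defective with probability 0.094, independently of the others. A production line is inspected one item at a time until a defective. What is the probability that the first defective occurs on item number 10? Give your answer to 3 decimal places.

0.039

Geometric (trials to first success), p = 0.094.
P(Y = 10) = (1−p)^9 · p = 0.4113 · 0.094 = 0.03866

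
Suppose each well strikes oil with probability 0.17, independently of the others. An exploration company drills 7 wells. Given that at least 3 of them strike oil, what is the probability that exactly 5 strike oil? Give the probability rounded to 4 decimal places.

0.0204

X ~ Binomial(7, 0.17). Want P(X=5 | X≥3) = P(X=5) / P(X≥3).
P(X=5) = C(7,5)·0.17^5·0.83^2 = 0.002054
P(X≥3) = 1 − 0.271361 − 0.389059 − 0.239060 = 0.100520
Ratio = 0.002054 / 0.100520 = 0.020435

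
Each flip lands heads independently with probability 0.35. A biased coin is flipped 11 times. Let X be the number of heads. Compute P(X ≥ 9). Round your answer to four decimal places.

X ~ Binomial(11, 0.35); P(X ≥ 9) = Σ C(11,k) p^k (1−p)^(11−k) over k:
  k=9: C(11,9)·0.35^9·0.65^2 = 0.001831
  k=10: C(11,10)·0.35^10·0.65^1 = 0.000197
  k=11: C(11,11)·0.35^11·0.65^0 = 0.000010
Total = 0.002038

0.0020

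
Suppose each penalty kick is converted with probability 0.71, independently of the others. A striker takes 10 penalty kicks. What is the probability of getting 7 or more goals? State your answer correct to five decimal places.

X ~ Binomial(10, 0.71); P(X ≥ 7) = Σ C(10,k) p^k (1−p)^(10−k) over k:
  k=7: C(10,7)·0.71^7·0.29^3 = 0.2661851
  k=8: C(10,8)·0.71^8·0.29^2 = 0.2443854
  k=9: C(10,9)·0.71^9·0.29^1 = 0.1329607
  k=10: C(10,10)·0.71^10·0.29^0 = 0.0325524
Total = 0.6760836

0.67608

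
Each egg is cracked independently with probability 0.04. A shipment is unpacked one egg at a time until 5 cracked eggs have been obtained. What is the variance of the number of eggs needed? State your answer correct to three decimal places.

3000.000

Y = total eggs until the fifth success; negative binomial with r=5, p=0.04.
Var(Y) = r(1−p)/p² = 5·0.96 / 0.04² = 3000.00000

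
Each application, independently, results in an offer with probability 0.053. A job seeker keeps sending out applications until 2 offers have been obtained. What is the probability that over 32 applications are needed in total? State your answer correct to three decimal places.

0.489

Needing more than 32 applications ⇔ fewer than 2 successes in the first 32. With X ~ Binomial(32, 0.053), P(Y > 32) = P(X ≤ 1).
  k=0: C(32,0)·0.053^0·0.947^32 = 0.17506
  k=1: C(32,1)·0.053^1·0.947^31 = 0.31353
P(X ≤ 1) = 0.48859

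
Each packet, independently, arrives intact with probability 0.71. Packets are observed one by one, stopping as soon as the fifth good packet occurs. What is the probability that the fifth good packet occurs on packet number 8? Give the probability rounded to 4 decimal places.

0.1540

Y = trial on which the fifth success occurs; negative binomial, r=5, p=0.71.
P(Y=8) = C(7,4) · p^5 · (1−p)^3
= 35 · 0.18042 · 0.024389 = 0.154012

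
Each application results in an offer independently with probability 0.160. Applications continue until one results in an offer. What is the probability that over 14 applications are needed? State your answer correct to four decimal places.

0.0871

Y = number of applications to the first success; geometric, p = 0.16.
P(Y > 14) = P(first 14 all fail) = (1−p)^14 = 0.087078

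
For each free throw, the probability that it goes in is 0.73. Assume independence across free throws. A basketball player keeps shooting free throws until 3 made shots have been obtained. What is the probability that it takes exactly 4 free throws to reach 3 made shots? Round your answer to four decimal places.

0.3151

Y = trial on which the third success occurs; negative binomial, r=3, p=0.73.
P(Y=4) = C(3,2) · p^3 · (1−p)^1
= 3 · 0.38902 · 0.27 = 0.315104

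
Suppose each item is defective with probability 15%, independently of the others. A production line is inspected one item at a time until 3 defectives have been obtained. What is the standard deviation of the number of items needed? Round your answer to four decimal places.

Y = total items until the third success; negative binomial with r=3, p=0.15.
SD(Y) = √[r(1−p)/p²] = √(113.333333) = 10.645813

10.6458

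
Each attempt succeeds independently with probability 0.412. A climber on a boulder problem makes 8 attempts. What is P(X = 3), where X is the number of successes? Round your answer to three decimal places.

0.275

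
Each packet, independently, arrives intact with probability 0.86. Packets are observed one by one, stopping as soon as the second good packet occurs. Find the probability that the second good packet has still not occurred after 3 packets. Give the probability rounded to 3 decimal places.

0.053

Needing more than 3 packets ⇔ fewer than 2 successes in the first 3. With X ~ Binomial(3, 0.86), P(Y > 3) = P(X ≤ 1).
  k=0: C(3,0)·0.86^0·0.14^3 = 0.00274
  k=1: C(3,1)·0.86^1·0.14^2 = 0.05057
P(X ≤ 1) = 0.05331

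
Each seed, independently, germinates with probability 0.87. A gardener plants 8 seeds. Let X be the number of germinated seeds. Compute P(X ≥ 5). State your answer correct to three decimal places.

X ~ Binomial(8, 0.87); P(X ≥ 5) = Σ C(8,k) p^k (1−p)^(8−k) over k:
  k=5: C(8,5)·0.87^5·0.13^3 = 0.06132
  k=6: C(8,6)·0.87^6·0.13^2 = 0.20519
  k=7: C(8,7)·0.87^7·0.13^1 = 0.39234
  k=8: C(8,8)·0.87^8·0.13^0 = 0.32821
Total = 0.98707

0.987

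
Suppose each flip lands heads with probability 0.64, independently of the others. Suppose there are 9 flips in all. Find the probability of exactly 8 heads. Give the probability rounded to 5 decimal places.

0.09120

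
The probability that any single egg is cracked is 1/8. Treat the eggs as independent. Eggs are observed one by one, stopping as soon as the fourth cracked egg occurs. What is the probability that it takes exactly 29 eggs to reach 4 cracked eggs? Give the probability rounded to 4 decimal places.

0.0284

Y = trial on which the fourth success occurs; negative binomial, r=4, p=0.125.
P(Y=29) = C(28,3) · p^4 · (1−p)^25
= 3276 · 0.00024414 · 0.035498 = 0.028391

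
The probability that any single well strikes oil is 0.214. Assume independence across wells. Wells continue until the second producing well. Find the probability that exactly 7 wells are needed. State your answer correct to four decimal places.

0.0824

Y = trial on which the second success occurs; negative binomial, r=2, p=0.214.
P(Y=7) = C(6,1) · p^2 · (1−p)^5
= 6 · 0.045796 · 0.29999 = 0.082431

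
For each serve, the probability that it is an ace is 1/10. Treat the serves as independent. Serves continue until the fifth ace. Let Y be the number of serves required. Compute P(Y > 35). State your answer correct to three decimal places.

Needing more than 35 serves ⇔ fewer than 5 successes in the first 35. With X ~ Binomial(35, 0.10), P(Y > 35) = P(X ≤ 4).
  k=0: C(35,0)·0.10^0·0.90^35 = 0.02503
  k=1: C(35,1)·0.10^1·0.90^34 = 0.09734
  k=2: C(35,2)·0.10^2·0.90^33 = 0.18387
  k=3: C(35,3)·0.10^3·0.90^32 = 0.22473
  k=4: C(35,4)·0.10^4·0.90^31 = 0.19976
P(X ≤ 4) = 0.73075

0.731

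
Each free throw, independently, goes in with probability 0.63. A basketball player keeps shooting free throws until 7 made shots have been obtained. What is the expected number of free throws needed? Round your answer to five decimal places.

Y = total free throws until the seventh success; negative binomial with r=7, p=0.63.
E[Y] = r / p = 7 / 0.63 = 11.1111111

11.11111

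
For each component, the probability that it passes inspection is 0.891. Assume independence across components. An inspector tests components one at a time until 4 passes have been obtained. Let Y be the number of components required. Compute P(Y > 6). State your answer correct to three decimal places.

0.020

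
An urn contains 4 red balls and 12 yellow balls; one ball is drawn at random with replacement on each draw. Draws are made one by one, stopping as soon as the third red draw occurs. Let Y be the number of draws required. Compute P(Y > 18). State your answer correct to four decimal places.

0.1353

Needing more than 18 draws ⇔ fewer than 3 successes in the first 18. With X ~ Binomial(18, 0.25), P(Y > 18) = P(X ≤ 2).
  k=0: C(18,0)·0.25^0·0.75^18 = 0.005638
  k=1: C(18,1)·0.25^1·0.75^17 = 0.033826
  k=2: C(18,2)·0.25^2·0.75^16 = 0.095841
P(X ≤ 2) = 0.135305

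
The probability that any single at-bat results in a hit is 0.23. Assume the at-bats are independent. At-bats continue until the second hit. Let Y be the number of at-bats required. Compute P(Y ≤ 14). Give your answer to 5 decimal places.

Finishing within 14 at-bats ⇔ at least 2 successes in the first 14. With X ~ Binomial(14, 0.23), P(Y ≤ 14) = 1 − P(X ≤ 1).
  k=0: C(14,0)·0.23^0·0.77^14 = 0.0257555
  k=1: C(14,1)·0.23^1·0.77^13 = 0.1077049
1 − 0.1334604 = 0.8665396

0.86654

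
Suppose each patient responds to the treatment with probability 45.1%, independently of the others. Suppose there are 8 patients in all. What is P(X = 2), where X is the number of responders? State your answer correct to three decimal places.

0.156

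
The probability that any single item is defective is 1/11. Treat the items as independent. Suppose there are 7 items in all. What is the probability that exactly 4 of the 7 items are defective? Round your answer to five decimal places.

X ~ Binomial(n=7, p=0.090909).
P(X=4) = C(7,4) · p^4 · (1−p)^3
= 35 · 6.8301e-05 · 0.75131 = 0.0017961

0.00180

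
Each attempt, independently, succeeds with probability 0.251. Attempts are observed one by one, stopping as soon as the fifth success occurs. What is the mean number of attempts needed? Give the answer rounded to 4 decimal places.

19.9203

Y = total attempts until the fifth success; negative binomial with r=5, p=0.251.
E[Y] = r / p = 5 / 0.251 = 19.920319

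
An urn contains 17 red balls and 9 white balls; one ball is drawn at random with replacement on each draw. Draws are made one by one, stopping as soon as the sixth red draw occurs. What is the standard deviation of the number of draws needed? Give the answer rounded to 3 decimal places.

Y = total draws until the sixth success; negative binomial with r=6, p=0.653846.
SD(Y) = √[r(1−p)/p²] = √(4.85813) = 2.20412

2.204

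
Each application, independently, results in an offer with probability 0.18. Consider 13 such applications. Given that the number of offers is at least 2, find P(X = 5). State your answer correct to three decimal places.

X ~ Binomial(13, 0.18). Want P(X=5 | X≥2) = P(X=5) / P(X≥2).
P(X=5) = C(13,5)·0.18^5·0.82^8 = 0.04971
P(X≥2) = 1 − 0.07578 − 0.21626 = 0.70795
Ratio = 0.04971 / 0.70795 = 0.07022

0.070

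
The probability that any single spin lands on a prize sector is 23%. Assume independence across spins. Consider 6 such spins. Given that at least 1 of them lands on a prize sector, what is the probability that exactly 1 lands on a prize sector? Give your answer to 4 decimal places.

X ~ Binomial(6, 0.23). Want P(X=1 | X≥1) = P(X=1) / P(X≥1).
P(X=1) = C(6,1)·0.23^1·0.77^5 = 0.373536
P(X≥1) = 1 − 0.208422 = 0.791578
Ratio = 0.373536 / 0.791578 = 0.471888

0.4719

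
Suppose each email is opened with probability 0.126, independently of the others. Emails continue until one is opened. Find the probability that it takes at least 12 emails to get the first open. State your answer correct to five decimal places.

Y = number of emails to the first success; geometric, p = 0.126.
P(Y > 11) = P(first 11 all fail) = (1−p)^11 = 0.2273138

0.22731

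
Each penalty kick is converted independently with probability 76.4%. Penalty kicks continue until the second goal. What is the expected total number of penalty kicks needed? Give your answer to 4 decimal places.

2.6178

Y = total penalty kicks until the second success; negative binomial with r=2, p=0.764.
E[Y] = r / p = 2 / 0.764 = 2.617801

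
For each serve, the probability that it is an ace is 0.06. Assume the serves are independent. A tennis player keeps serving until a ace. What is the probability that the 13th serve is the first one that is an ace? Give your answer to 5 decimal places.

Geometric (trials to first success), p = 0.06.
P(Y = 13) = (1−p)^12 · p = 0.47592 · 0.06 = 0.0285552

0.02856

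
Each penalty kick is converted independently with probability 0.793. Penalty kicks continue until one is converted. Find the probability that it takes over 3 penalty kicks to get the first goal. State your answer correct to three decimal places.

Y = number of penalty kicks to the first success; geometric, p = 0.793.
P(Y > 3) = P(first 3 all fail) = (1−p)^3 = 0.00887

0.009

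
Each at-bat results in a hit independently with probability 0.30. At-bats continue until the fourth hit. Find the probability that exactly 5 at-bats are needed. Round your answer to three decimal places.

0.023

Y = trial on which the fourth success occurs; negative binomial, r=4, p=0.30.
P(Y=5) = C(4,3) · p^4 · (1−p)^1
= 4 · 0.0081 · 0.7 = 0.02268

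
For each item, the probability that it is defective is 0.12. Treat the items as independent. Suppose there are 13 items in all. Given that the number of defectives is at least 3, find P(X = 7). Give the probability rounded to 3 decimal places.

X ~ Binomial(13, 0.12). Want P(X=7 | X≥3) = P(X=7) / P(X≥3).
P(X=7) = C(13,7)·0.12^7·0.88^6 = 0.00029
P(X≥3) = 1 − 0.18979 − 0.33645 − 0.27527 = 0.19849
Ratio = 0.00029 / 0.19849 = 0.00144

0.001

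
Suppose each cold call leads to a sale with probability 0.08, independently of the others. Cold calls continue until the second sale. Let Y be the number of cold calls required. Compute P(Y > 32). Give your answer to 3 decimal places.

0.262

Needing more than 32 cold calls ⇔ fewer than 2 successes in the first 32. With X ~ Binomial(32, 0.08), P(Y > 32) = P(X ≤ 1).
  k=0: C(32,0)·0.08^0·0.92^32 = 0.06938
  k=1: C(32,1)·0.08^1·0.92^31 = 0.19305
P(X ≤ 1) = 0.26242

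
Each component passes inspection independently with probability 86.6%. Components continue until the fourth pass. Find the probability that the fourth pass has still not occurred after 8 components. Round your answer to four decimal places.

Needing more than 8 components ⇔ fewer than 4 successes in the first 8. With X ~ Binomial(8, 0.866), P(Y > 8) = P(X ≤ 3).
  k=0: C(8,0)·0.866^0·0.134^8 = 0.000000
  k=1: C(8,1)·0.866^1·0.134^7 = 0.000005
  k=2: C(8,2)·0.866^2·0.134^6 = 0.000122
  k=3: C(8,3)·0.866^3·0.134^5 = 0.001571
P(X ≤ 3) = 0.001698

0.0017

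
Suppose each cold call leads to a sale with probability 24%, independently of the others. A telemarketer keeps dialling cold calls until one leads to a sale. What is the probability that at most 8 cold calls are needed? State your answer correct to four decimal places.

Y = number of cold calls to the first success; geometric, p = 0.24.
P(Y ≤ 8) = 1 − (1−p)^8 = 1 − 0.111303 = 0.888697

0.8887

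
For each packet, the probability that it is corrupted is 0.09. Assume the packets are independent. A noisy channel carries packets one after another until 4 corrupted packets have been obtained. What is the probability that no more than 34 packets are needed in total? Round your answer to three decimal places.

Finishing within 34 packets ⇔ at least 4 successes in the first 34. With X ~ Binomial(34, 0.09), P(Y ≤ 34) = 1 − P(X ≤ 3).
  k=0: C(34,0)·0.09^0·0.91^34 = 0.04050
  k=1: C(34,1)·0.09^1·0.91^33 = 0.13617
  k=2: C(34,2)·0.09^2·0.91^32 = 0.22221
  k=3: C(34,3)·0.09^3·0.91^31 = 0.23442
1 − 0.63331 = 0.36669

0.367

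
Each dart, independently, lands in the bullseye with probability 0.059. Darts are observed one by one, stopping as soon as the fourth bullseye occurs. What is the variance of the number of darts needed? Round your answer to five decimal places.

1081.29848

Y = total darts until the fourth success; negative binomial with r=4, p=0.059.
Var(Y) = r(1−p)/p² = 4·0.941 / 0.059² = 1081.2984774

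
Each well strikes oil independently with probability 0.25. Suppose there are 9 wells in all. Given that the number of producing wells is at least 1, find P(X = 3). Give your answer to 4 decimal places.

X ~ Binomial(9, 0.25). Want P(X=3 | X≥1) = P(X=3) / P(X≥1).
P(X=3) = C(9,3)·0.25^3·0.75^6 = 0.233597
P(X≥1) = 1 − 0.075085 = 0.924915
Ratio = 0.233597 / 0.924915 = 0.252560

0.2526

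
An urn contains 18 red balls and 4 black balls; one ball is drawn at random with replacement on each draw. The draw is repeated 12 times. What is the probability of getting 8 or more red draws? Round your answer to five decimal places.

X ~ Binomial(12, 0.818182); P(X ≥ 8) = Σ C(12,k) p^k (1−p)^(12−k) over k:
  k=8: C(12,8)·0.818182^8·0.181818^4 = 0.1086308
  k=9: C(12,9)·0.818182^9·0.181818^3 = 0.2172616
  k=10: C(12,10)·0.818182^10·0.181818^2 = 0.2933032
  k=11: C(12,11)·0.818182^11·0.181818^1 = 0.2399753
  k=12: C(12,12)·0.818182^12·0.181818^0 = 0.0899908
Total = 0.9491617

0.94916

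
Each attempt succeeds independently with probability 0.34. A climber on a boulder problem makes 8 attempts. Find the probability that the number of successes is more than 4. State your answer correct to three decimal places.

X ~ Binomial(8, 0.34); P(X ≥ 5) = Σ C(8,k) p^k (1−p)^(8−k) over k:
  k=5: C(8,5)·0.34^5·0.66^3 = 0.07315
  k=6: C(8,6)·0.34^6·0.66^2 = 0.01884
  k=7: C(8,7)·0.34^7·0.66^1 = 0.00277
  k=8: C(8,8)·0.34^8·0.66^0 = 0.00018
Total = 0.09494

0.095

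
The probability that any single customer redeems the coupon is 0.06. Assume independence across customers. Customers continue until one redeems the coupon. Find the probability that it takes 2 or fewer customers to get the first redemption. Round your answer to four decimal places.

0.1164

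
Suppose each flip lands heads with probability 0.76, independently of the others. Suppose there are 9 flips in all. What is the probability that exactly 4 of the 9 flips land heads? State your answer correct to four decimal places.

0.0335

X ~ Binomial(n=9, p=0.76).
P(X=4) = C(9,4) · p^4 · (1−p)^5
= 126 · 0.33362 · 0.00079626 = 0.033472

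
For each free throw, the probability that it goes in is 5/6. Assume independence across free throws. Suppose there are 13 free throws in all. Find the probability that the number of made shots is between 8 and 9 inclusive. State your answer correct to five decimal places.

0.14541

X ~ Binomial(13, 0.833333); P(8 ≤ X ≤ 9) = Σ C(13,k) p^k (1−p)^(13−k) over k:
  k=8: C(13,8)·0.833333^8·0.166667^5 = 0.0384922
  k=9: C(13,9)·0.833333^9·0.166667^4 = 0.1069227
Total = 0.1454148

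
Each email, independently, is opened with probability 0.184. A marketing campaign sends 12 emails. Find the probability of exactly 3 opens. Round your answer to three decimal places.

0.220

X ~ Binomial(n=12, p=0.184).
P(X=3) = C(12,3) · p^3 · (1−p)^9
= 220 · 0.0062295 · 0.1604 = 0.21983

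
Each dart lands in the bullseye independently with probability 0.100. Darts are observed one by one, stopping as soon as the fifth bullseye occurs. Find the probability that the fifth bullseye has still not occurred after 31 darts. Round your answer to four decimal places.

0.8068

Needing more than 31 darts ⇔ fewer than 5 successes in the first 31. With X ~ Binomial(31, 0.10), P(Y > 31) = P(X ≤ 4).
  k=0: C(31,0)·0.10^0·0.90^31 = 0.038152
  k=1: C(31,1)·0.10^1·0.90^30 = 0.131413
  k=2: C(31,2)·0.10^2·0.90^29 = 0.219021
  k=3: C(31,3)·0.10^3·0.90^28 = 0.235245
  k=4: C(31,4)·0.10^4·0.90^27 = 0.182968
P(X ≤ 4) = 0.806799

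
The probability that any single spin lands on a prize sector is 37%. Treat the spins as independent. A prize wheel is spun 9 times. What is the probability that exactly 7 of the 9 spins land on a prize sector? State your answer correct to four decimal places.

X ~ Binomial(n=9, p=0.37).
P(X=7) = C(9,7) · p^7 · (1−p)^2
= 36 · 0.00094932 · 0.3969 = 0.013564

0.0136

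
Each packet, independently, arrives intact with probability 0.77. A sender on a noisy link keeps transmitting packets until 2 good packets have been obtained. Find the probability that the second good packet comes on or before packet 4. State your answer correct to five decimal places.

0.95973

Finishing within 4 packets ⇔ at least 2 successes in the first 4. With X ~ Binomial(4, 0.77), P(Y ≤ 4) = 1 − P(X ≤ 1).
  k=0: C(4,0)·0.77^0·0.23^4 = 0.0027984
  k=1: C(4,1)·0.77^1·0.23^3 = 0.0374744
1 − 0.0402728 = 0.9597272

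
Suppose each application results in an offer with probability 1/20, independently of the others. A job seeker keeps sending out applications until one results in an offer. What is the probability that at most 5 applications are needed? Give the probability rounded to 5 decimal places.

Y = number of applications to the first success; geometric, p = 0.05.
P(Y ≤ 5) = 1 − (1−p)^5 = 1 − 0.7737809 = 0.2262191

0.22622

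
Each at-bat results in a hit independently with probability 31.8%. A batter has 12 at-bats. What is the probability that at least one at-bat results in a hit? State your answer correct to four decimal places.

0.9899

P(at least one) = 1 − P(none) = 1 − (1 − 0.318)^12
= 1 − 0.010125 = 0.989875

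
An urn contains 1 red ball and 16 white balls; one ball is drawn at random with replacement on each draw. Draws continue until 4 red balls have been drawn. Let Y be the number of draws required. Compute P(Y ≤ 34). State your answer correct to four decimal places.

0.1373

Finishing within 34 draws ⇔ at least 4 successes in the first 34. With X ~ Binomial(34, 0.058824), P(Y ≤ 34) = 1 − P(X ≤ 3).
  k=0: C(34,0)·0.058824^0·0.941176^34 = 0.127296
  k=1: C(34,1)·0.058824^1·0.941176^33 = 0.270505
  k=2: C(34,2)·0.058824^2·0.941176^32 = 0.278958
  k=3: C(34,3)·0.058824^3·0.941176^31 = 0.185972
1 − 0.862731 = 0.137269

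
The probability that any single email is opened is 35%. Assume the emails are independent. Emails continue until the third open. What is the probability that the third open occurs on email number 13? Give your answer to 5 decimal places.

0.03810

Y = trial on which the third success occurs; negative binomial, r=3, p=0.35.
P(Y=13) = C(12,2) · p^3 · (1−p)^10
= 66 · 0.042875 · 0.013463 = 0.0380962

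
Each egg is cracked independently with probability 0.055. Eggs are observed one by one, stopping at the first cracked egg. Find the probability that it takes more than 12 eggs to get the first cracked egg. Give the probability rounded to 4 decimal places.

Y = number of eggs to the first success; geometric, p = 0.055.
P(Y > 12) = P(first 12 all fail) = (1−p)^12 = 0.507203

0.5072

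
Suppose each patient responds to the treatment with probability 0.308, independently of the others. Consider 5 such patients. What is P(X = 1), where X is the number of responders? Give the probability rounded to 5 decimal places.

0.35314

X ~ Binomial(n=5, p=0.308).
P(X=1) = C(5,1) · p^1 · (1−p)^4
= 5 · 0.308 · 0.22931 = 0.3531385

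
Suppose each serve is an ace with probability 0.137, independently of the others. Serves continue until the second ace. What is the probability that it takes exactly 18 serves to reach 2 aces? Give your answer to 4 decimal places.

0.0302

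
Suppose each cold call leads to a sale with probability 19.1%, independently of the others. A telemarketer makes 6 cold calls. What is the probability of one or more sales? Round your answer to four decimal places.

P(at least one) = 1 − P(none) = 1 − (1 − 0.191)^6
= 1 − 0.280344 = 0.719656

0.7197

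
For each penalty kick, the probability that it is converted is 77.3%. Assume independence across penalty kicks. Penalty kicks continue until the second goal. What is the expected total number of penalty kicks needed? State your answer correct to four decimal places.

2.5873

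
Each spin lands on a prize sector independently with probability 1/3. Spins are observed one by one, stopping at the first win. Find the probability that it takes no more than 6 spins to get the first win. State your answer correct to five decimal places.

0.91221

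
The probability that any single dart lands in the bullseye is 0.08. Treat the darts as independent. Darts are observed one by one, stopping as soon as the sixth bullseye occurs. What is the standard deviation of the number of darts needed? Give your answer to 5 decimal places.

29.36835

Y = total darts until the sixth success; negative binomial with r=6, p=0.08.
SD(Y) = √[r(1−p)/p²] = √(862.5000000) = 29.3683503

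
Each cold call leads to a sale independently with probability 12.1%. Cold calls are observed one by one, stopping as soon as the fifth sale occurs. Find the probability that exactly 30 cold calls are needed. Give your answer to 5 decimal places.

0.02451

Y = trial on which the fifth success occurs; negative binomial, r=5, p=0.121.
P(Y=30) = C(29,4) · p^5 · (1−p)^25
= 23751 · 2.5937e-05 · 0.039785 = 0.0245093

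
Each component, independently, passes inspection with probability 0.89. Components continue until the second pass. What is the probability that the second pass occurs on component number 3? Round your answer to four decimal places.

Y = trial on which the second success occurs; negative binomial, r=2, p=0.89.
P(Y=3) = C(2,1) · p^2 · (1−p)^1
= 2 · 0.7921 · 0.11 = 0.174262

0.1743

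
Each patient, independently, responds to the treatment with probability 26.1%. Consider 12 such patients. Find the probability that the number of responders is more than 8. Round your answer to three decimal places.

0.001

X ~ Binomial(12, 0.261); P(X ≥ 9) = Σ C(12,k) p^k (1−p)^(12−k) over k:
  k=9: C(12,9)·0.261^9·0.739^3 = 0.00050
  k=10: C(12,10)·0.261^10·0.739^2 = 0.00005
  k=11: C(12,11)·0.261^11·0.739^1 = 0.00000
  k=12: C(12,12)·0.261^12·0.739^0 = 0.00000
Total = 0.00056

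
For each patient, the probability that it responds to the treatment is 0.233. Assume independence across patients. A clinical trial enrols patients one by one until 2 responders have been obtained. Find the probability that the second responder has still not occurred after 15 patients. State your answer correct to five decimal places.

0.10393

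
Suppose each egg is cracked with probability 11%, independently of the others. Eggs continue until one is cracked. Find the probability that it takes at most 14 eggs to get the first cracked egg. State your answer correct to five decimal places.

0.80436

Y = number of eggs to the first success; geometric, p = 0.11.
P(Y ≤ 14) = 1 − (1−p)^14 = 1 − 0.1956411 = 0.8043589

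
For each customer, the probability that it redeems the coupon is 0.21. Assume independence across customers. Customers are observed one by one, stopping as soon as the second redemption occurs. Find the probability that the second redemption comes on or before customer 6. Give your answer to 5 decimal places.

0.36920

Finishing within 6 customers ⇔ at least 2 successes in the first 6. With X ~ Binomial(6, 0.21), P(Y ≤ 6) = 1 − P(X ≤ 1).
  k=0: C(6,0)·0.21^0·0.79^6 = 0.2430875
  k=1: C(6,1)·0.21^1·0.79^5 = 0.3877091
1 − 0.6307966 = 0.3692034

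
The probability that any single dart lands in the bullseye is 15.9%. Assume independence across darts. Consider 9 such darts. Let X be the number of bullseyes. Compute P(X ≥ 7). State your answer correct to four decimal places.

0.0001

X ~ Binomial(9, 0.159); P(X ≥ 7) = Σ C(9,k) p^k (1−p)^(9−k) over k:
  k=7: C(9,7)·0.159^7·0.841^2 = 0.000065
  k=8: C(9,8)·0.159^8·0.841^1 = 0.000003
  k=9: C(9,9)·0.159^9·0.841^0 = 0.000000
Total = 0.000069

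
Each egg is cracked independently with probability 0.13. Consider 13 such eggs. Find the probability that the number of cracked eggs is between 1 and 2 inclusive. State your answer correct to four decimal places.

X ~ Binomial(13, 0.13); P(1 ≤ X ≤ 2) = Σ C(13,k) p^k (1−p)^(13−k) over k:
  k=1: C(13,1)·0.13^1·0.87^12 = 0.317774
  k=2: C(13,2)·0.13^2·0.87^11 = 0.284900
Total = 0.602674

0.6027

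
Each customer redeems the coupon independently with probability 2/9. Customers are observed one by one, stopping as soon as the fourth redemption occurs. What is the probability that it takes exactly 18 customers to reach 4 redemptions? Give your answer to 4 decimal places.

Y = trial on which the fourth success occurs; negative binomial, r=4, p=0.222222.
P(Y=18) = C(17,3) · p^4 · (1−p)^14
= 680 · 0.0024387 · 0.029647 = 0.049163

0.0492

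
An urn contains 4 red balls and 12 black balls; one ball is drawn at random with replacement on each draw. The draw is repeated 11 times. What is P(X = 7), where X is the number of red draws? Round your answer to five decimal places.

X ~ Binomial(n=11, p=0.25).
P(X=7) = C(11,7) · p^7 · (1−p)^4
= 330 · 6.1035e-05 · 0.31641 = 0.0063729

0.00637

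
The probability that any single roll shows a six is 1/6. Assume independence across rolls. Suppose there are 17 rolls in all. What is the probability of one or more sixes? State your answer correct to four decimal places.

0.9549

P(at least one) = 1 − P(none) = 1 − (1 − 0.166667)^17
= 1 − 0.045073 = 0.954927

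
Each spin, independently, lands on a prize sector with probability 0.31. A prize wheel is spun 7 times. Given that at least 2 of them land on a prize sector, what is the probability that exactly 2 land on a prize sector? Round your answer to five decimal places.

X ~ Binomial(7, 0.31). Want P(X=2 | X≥2) = P(X=2) / P(X≥2).
P(X=2) = C(7,2)·0.31^2·0.69^5 = 0.3156372
P(X≥2) = 1 − 0.0744635 − 0.2341824 = 0.6913541
Ratio = 0.3156372 / 0.6913541 = 0.4565492

0.45655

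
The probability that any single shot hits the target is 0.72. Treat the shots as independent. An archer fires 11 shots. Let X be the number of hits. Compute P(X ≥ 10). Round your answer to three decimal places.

0.142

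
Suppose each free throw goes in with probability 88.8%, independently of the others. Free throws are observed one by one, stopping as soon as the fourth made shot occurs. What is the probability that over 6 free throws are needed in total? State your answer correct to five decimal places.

Needing more than 6 free throws ⇔ fewer than 4 successes in the first 6. With X ~ Binomial(6, 0.888), P(Y > 6) = P(X ≤ 3).
  k=0: C(6,0)·0.888^0·0.112^6 = 0.0000020
  k=1: C(6,1)·0.888^1·0.112^5 = 0.0000939
  k=2: C(6,2)·0.888^2·0.112^4 = 0.0018612
  k=3: C(6,3)·0.888^3·0.112^3 = 0.0196754
P(X ≤ 3) = 0.0216324

0.02163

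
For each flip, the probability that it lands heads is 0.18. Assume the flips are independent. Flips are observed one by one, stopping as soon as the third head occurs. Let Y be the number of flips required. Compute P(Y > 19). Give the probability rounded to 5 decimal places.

0.30896

Needing more than 19 flips ⇔ fewer than 3 successes in the first 19. With X ~ Binomial(19, 0.18), P(Y > 19) = P(X ≤ 2).
  k=0: C(19,0)·0.18^0·0.82^19 = 0.0230390
  k=1: C(19,1)·0.18^1·0.82^18 = 0.0960894
  k=2: C(19,2)·0.18^2·0.82^17 = 0.1898351
P(X ≤ 2) = 0.3089635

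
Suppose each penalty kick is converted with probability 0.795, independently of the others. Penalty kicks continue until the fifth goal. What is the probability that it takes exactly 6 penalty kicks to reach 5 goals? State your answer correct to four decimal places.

0.3255

Y = trial on which the fifth success occurs; negative binomial, r=5, p=0.795.
P(Y=6) = C(5,4) · p^5 · (1−p)^1
= 5 · 0.31757 · 0.205 = 0.325506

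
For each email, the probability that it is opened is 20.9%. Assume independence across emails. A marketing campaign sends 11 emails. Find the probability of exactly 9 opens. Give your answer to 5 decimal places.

X ~ Binomial(n=11, p=0.209).
P(X=9) = C(11,9) · p^9 · (1−p)^2
= 55 · 7.6088e-07 · 0.62568 = 0.0000262

0.00003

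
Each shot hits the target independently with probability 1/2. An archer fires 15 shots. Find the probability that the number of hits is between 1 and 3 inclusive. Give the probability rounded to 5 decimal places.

0.01755

X ~ Binomial(15, 0.50); P(1 ≤ X ≤ 3) = Σ C(15,k) p^k (1−p)^(15−k) over k:
  k=1: C(15,1)·0.50^1·0.50^14 = 0.0004578
  k=2: C(15,2)·0.50^2·0.50^13 = 0.0032043
  k=3: C(15,3)·0.50^3·0.50^12 = 0.0138855
Total = 0.0175476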